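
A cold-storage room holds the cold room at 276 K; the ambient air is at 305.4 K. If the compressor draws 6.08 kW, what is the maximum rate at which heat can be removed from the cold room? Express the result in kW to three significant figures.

The reservoir spacing is ΔT = 305.4 − 276 = 29.40 K.
COP_Carnot = T_C/ΔT = 276.00/29.40 = 9.388.
Q̇_max = COP_Carnot × Ẇ = 9.388 × 6.080 kW = 57.08 kW.

57.1 kW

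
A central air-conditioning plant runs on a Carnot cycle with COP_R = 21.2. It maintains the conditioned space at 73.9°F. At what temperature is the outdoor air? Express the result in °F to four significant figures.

99.07 °F

COP_R = T_C/(T_H − T_C) gives T_H − T_C = T_C/COP.
With T_C = 296.43 K, T_H = 296.43 × (1 + 1/21.2) = 310.41 K.
Converting, 310.41 K = 99.07°F.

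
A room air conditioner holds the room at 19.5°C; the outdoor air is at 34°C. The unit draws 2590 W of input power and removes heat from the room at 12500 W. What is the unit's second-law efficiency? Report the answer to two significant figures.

COP_actual = Q̇_C/Ẇ = 12500/2590 = 4.826.
In absolute terms T_C = 292.65 K and T_H = 307.15 K, so ΔT = 14.50 K.
COP_Carnot = T_C/ΔT = 292.65/14.50 = 20.18.
η_II = COP_actual/COP_Carnot = 4.826/20.18 = 0.2391.

0.24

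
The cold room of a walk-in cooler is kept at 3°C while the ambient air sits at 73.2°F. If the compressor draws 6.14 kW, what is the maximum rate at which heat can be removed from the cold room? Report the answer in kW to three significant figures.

In absolute terms T_C = 276.15 K and T_H = 296.04 K, so ΔT = 19.89 K.
COP_Carnot = T_C/ΔT = 276.15/19.89 = 13.88.
Q̇_max = COP_Carnot × Ẇ = 13.88 × 6.140 kW = 85.25 kW.

85.3 kW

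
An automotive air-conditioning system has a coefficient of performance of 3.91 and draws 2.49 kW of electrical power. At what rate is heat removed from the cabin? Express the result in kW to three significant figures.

Q̇_C = COP × Ẇ = 3.91 × 2.490 = 9.736 kW.

9.74 kW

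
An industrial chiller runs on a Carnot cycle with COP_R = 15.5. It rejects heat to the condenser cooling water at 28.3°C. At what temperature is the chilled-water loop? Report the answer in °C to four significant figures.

10.03 °C

For a Carnot refrigerator COP_R = T_C/(T_H − T_C), so T_C = COP·T_H/(1 + COP).
With T_H = 301.45 K, T_C = 15.5 × 301.45/16.50 = 283.18 K.
Converting, 283.18 K = 10.03°C.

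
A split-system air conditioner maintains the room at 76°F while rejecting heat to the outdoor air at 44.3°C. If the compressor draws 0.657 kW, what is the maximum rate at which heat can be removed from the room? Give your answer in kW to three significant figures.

In absolute terms T_C = 297.59 K and T_H = 317.45 K, so ΔT = 19.86 K.
COP_Carnot = T_C/ΔT = 297.59/19.86 = 14.99.
Q̇_max = COP_Carnot × Ẇ = 14.99 × 0.6570 kW = 9.847 kW.

9.85 kW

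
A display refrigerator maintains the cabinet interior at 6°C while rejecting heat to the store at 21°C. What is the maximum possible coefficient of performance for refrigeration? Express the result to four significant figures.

18.61

In absolute terms T_C = 279.15 K and T_H = 294.15 K, so ΔT = 15.00 K.
For a reversible cycle, COP_Carnot = T_C/ΔT = 279.15/15.00 = 18.61.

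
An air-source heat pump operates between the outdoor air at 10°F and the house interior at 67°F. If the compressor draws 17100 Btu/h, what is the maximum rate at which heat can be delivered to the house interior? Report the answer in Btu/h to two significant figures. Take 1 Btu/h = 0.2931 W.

160000 Btu/h

In absolute terms T_C = 260.93 K and T_H = 292.59 K, so ΔT = 31.67 K.
COP_Carnot = T_H/ΔT = 292.59/31.67 = 9.240.
Q̇_max = COP_Carnot × Ẇ = 9.240 × 17100 Btu/h = 158000 Btu/h.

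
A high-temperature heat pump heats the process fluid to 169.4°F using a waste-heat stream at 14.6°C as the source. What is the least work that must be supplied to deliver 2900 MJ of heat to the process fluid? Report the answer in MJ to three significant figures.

In absolute terms T_C = 287.75 K and T_H = 349.48 K, so ΔT = 61.73 K.
The reversible limit is COP_HP = T_H/ΔT = 5.661, so W_min = Q_H/COP = Q_H·ΔT/T_H.
W_min = 2900 × 61.73/349.48 = 512.3 MJ.

512 MJ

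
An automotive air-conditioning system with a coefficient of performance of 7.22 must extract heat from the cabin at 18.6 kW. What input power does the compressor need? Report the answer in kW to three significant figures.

Ẇ = Q̇_C/COP = 18.60/7.22 = 2.576 kW.

2.58 kW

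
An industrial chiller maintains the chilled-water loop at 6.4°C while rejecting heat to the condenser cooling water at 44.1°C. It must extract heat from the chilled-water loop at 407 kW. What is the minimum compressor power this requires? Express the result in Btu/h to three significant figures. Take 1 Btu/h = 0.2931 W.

In absolute terms T_C = 279.55 K and T_H = 317.25 K, so ΔT = 37.70 K.
COP_Carnot = T_C/ΔT = 279.55/37.70 = 7.415.
Ẇ_min = Q̇/COP_Carnot = 407.0/7.415 = 54.89 kW = 187300 Btu/h.

187000 Btu/h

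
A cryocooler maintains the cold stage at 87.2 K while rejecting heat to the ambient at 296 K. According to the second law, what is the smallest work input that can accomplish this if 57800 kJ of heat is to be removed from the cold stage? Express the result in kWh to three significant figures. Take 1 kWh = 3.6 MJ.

The reservoir spacing is ΔT = 296 − 87.2 = 208.8 K.
The reversible limit is COP_R = T_C/ΔT = 0.4176, so W_min = Q_C/COP = Q_C·ΔT/T_C.
W_min = 57800 × 208.8/87.20 = 138400 kJ = 38.44 kWh.

38.4 kWh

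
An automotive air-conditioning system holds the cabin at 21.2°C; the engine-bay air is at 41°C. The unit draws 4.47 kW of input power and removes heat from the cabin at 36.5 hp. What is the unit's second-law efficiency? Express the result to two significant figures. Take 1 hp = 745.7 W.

0.41

Converting, Q̇_C = 36.50 hp = 27.22 kW, so COP_actual = Q̇_C/Ẇ = 27.22/4.470 = 6.089.
In absolute terms T_C = 294.35 K and T_H = 314.15 K, so ΔT = 19.80 K.
COP_Carnot = T_C/ΔT = 294.35/19.80 = 14.87.
η_II = COP_actual/COP_Carnot = 6.089/14.87 = 0.4096.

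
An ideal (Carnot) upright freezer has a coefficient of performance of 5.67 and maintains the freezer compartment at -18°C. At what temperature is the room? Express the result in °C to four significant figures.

COP_R = T_C/(T_H − T_C) gives T_H − T_C = T_C/COP.
With T_C = 255.15 K, T_H = 255.15 × (1 + 1/5.67) = 300.15 K.
Converting, 300.15 K = 27.00°C.

27.00 °C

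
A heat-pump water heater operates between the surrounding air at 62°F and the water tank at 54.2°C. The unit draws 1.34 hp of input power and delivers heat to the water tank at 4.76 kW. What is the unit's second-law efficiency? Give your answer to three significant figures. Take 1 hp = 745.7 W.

Converting, Q̇_H = 4.760 kW = 6.383 hp, so COP_actual = Q̇_H/Ẇ = 6.383/1.340 = 4.764.
In absolute terms T_C = 289.82 K and T_H = 327.35 K, so ΔT = 37.53 K.
COP_Carnot = T_H/ΔT = 327.35/37.53 = 8.722.
η_II = COP_actual/COP_Carnot = 4.764/8.722 = 0.5462.

0.546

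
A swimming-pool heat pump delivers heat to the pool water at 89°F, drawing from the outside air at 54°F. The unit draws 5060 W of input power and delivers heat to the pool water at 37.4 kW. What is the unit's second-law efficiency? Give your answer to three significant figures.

Converting, Q̇_H = 37.40 kW = 37400 W, so COP_actual = Q̇_H/Ẇ = 37400/5060 = 7.391.
In absolute terms T_C = 285.37 K and T_H = 304.82 K, so ΔT = 19.44 K.
COP_Carnot = T_H/ΔT = 304.82/19.44 = 15.68.
η_II = COP_actual/COP_Carnot = 7.391/15.68 = 0.4715.

0.471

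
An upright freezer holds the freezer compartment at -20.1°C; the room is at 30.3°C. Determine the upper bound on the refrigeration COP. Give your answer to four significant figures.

In absolute terms T_C = 253.05 K and T_H = 303.45 K, so ΔT = 50.40 K.
For a reversible cycle, COP_Carnot = T_C/ΔT = 253.05/50.40 = 5.021.

5.021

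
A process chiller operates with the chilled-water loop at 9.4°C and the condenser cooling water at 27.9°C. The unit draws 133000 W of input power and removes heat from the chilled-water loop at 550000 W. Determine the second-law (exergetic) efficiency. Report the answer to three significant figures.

COP_actual = Q̇_C/Ẇ = 550000/133000 = 4.135.
In absolute terms T_C = 282.55 K and T_H = 301.05 K, so ΔT = 18.50 K.
COP_Carnot = T_C/ΔT = 282.55/18.50 = 15.27.
η_II = COP_actual/COP_Carnot = 4.135/15.27 = 0.2708.

0.271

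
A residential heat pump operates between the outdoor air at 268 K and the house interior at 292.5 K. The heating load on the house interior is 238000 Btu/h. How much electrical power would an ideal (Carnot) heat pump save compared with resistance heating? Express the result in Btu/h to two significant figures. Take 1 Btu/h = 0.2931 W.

220000 Btu/h

The reservoir spacing is ΔT = 292.5 − 268 = 24.50 K.
COP_Carnot = T_H/ΔT = 292.50/24.50 = 11.94.
Resistance heating needs Ẇ_res = Q̇_H = 238000 Btu/h; the reversible heat pump needs only Ẇ_hp = Q̇_H/COP = 19940 Btu/h.
Saving = 238000 − 19940 = 218100 Btu/h.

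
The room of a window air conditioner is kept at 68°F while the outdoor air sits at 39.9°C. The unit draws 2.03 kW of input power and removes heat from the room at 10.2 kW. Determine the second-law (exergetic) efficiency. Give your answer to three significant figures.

0.341

COP_actual = Q̇_C/Ẇ = 10.20/2.030 = 5.025.
In absolute terms T_C = 293.15 K and T_H = 313.05 K, so ΔT = 19.90 K.
COP_Carnot = T_C/ΔT = 293.15/19.90 = 14.73.
η_II = COP_actual/COP_Carnot = 5.025/14.73 = 0.3411.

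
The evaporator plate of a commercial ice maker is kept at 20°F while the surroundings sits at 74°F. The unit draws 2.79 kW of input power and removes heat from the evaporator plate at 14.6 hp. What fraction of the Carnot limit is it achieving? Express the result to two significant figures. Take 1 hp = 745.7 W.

0.44

Converting, Q̇_C = 14.60 hp = 10.89 kW, so COP_actual = Q̇_C/Ẇ = 10.89/2.790 = 3.902.
In absolute terms T_C = 266.48 K and T_H = 296.48 K, so ΔT = 30.00 K.
COP_Carnot = T_C/ΔT = 266.48/30.00 = 8.883.
η_II = COP_actual/COP_Carnot = 3.902/8.883 = 0.4393.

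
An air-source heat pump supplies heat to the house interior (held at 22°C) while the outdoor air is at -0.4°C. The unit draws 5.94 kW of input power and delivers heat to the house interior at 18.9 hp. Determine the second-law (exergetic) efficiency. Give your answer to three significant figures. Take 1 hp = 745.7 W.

Converting, Q̇_H = 18.90 hp = 14.09 kW, so COP_actual = Q̇_H/Ẇ = 14.09/5.940 = 2.373.
In absolute terms T_C = 272.75 K and T_H = 295.15 K, so ΔT = 22.40 K.
COP_Carnot = T_H/ΔT = 295.15/22.40 = 13.18.
η_II = COP_actual/COP_Carnot = 2.373/13.18 = 0.1801.

0.180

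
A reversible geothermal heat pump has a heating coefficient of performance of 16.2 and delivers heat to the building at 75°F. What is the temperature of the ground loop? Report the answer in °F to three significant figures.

COP_HP = T_H/(T_H − T_C) gives T_H − T_C = T_H/COP.
With T_H = 297.04 K, T_C = 297.04 × (1 − 1/16.2) = 278.70 K.
Converting, 278.70 K = 42.00°F.

42.0 °F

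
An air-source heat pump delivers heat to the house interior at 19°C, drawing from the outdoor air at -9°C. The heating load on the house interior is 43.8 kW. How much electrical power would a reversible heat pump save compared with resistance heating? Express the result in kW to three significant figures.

39.6 kW

In absolute terms T_C = 264.15 K and T_H = 292.15 K, so ΔT = 28.00 K.
COP_Carnot = T_H/ΔT = 292.15/28.00 = 10.43.
Resistance heating needs Ẇ_res = Q̇_H = 43.80 kW; the reversible heat pump needs only Ẇ_hp = Q̇_H/COP = 4.198 kW.
Saving = 43.80 − 4.198 = 39.60 kW.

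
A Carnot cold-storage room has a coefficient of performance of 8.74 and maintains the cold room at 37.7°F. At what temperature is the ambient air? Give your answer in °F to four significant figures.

COP_R = T_C/(T_H − T_C) gives T_H − T_C = T_C/COP.
With T_C = 276.32 K, T_H = 276.32 × (1 + 1/8.74) = 307.93 K.
Converting, 307.93 K = 94.61°F.

94.61 °F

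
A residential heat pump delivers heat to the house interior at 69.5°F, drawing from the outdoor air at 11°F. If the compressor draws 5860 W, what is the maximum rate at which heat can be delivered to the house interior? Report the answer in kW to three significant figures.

In absolute terms T_C = 261.48 K and T_H = 293.98 K, so ΔT = 32.50 K.
COP_Carnot = T_H/ΔT = 293.98/32.50 = 9.046.
Q̇_max = COP_Carnot × Ẇ = 9.046 × 5860 W = 53010 W = 53.01 kW.

53.0 kW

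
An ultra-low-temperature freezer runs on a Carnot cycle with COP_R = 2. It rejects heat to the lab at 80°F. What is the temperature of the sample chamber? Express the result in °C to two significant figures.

For a Carnot refrigerator COP_R = T_C/(T_H − T_C), so T_C = COP·T_H/(1 + COP).
With T_H = 299.82 K, T_C = 2 × 299.82/3.000 = 199.88 K.
Converting, 199.88 K = -73.27°C.

-73 °C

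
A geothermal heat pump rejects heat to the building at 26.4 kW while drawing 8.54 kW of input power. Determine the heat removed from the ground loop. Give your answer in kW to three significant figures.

17.9 kW

For a cyclic device the first law requires Q̇_H = Q̇_C + Ẇ.
Q̇_C = Q̇_H − Ẇ = 17.86 kW.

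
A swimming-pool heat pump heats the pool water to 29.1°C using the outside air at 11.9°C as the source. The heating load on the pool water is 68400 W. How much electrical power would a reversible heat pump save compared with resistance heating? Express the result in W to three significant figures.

64500 W

In absolute terms T_C = 285.05 K and T_H = 302.25 K, so ΔT = 17.20 K.
COP_Carnot = T_H/ΔT = 302.25/17.20 = 17.57.
Resistance heating needs Ẇ_res = Q̇_H = 68400 W; the reversible heat pump needs only Ẇ_hp = Q̇_H/COP = 3892 W.
Saving = 68400 − 3892 = 64510 W.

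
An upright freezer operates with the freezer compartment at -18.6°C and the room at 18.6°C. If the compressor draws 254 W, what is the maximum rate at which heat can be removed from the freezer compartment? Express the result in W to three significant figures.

In absolute terms T_C = 254.55 K and T_H = 291.75 K, so ΔT = 37.20 K.
COP_Carnot = T_C/ΔT = 254.55/37.20 = 6.843.
Q̇_max = COP_Carnot × Ẇ = 6.843 × 254.0 W = 1738 W.

1740 W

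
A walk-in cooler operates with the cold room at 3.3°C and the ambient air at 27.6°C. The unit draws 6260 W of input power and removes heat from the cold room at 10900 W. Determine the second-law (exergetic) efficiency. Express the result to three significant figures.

COP_actual = Q̇_C/Ẇ = 10900/6260 = 1.741.
In absolute terms T_C = 276.45 K and T_H = 300.75 K, so ΔT = 24.30 K.
COP_Carnot = T_C/ΔT = 276.45/24.30 = 11.38.
η_II = COP_actual/COP_Carnot = 1.741/11.38 = 0.1531.

0.153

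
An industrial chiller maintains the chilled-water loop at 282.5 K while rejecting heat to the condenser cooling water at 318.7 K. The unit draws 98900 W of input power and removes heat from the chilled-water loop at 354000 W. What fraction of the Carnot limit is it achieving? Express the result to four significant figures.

COP_actual = Q̇_C/Ẇ = 354000/98900 = 3.579.
The reservoir spacing is ΔT = 318.7 − 282.5 = 36.20 K.
COP_Carnot = T_C/ΔT = 282.50/36.20 = 7.804.
η_II = COP_actual/COP_Carnot = 3.579/7.804 = 0.4587.

0.4587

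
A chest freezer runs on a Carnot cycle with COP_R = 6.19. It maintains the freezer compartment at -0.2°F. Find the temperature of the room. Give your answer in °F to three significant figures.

74.0 °F

COP_R = T_C/(T_H − T_C) gives T_H − T_C = T_C/COP.
With T_C = 255.26 K, T_H = 255.26 × (1 + 1/6.19) = 296.50 K.
Converting, 296.50 K = 74.03°F.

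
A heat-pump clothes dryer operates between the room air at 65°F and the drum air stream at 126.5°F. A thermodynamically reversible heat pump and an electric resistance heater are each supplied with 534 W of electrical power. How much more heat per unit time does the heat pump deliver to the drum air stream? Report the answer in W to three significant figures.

4560 W

In absolute terms T_C = 291.48 K and T_H = 325.65 K, so ΔT = 34.17 K.
COP_Carnot = T_H/ΔT = 325.65/34.17 = 9.531.
The heat pump delivers Q̇_H = COP × Ẇ = 5090 W; the resistance heater delivers Ẇ = 534.0 W.
Extra = (COP − 1)·Ẇ = 4556 W.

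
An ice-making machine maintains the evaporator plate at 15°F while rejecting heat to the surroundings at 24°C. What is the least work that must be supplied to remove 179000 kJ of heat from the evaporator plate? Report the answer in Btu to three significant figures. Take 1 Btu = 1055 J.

21500 Btu

In absolute terms T_C = 263.71 K and T_H = 297.15 K, so ΔT = 33.44 K.
The reversible limit is COP_R = T_C/ΔT = 7.885, so W_min = Q_C/COP = Q_C·ΔT/T_C.
W_min = 179000 × 33.44/263.71 = 22700 kJ = 21520 Btu.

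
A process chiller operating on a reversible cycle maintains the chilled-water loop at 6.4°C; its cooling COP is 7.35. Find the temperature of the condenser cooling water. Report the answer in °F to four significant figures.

COP_R = T_C/(T_H − T_C) gives T_H − T_C = T_C/COP.
With T_C = 279.55 K, T_H = 279.55 × (1 + 1/7.35) = 317.58 K.
Converting, 317.58 K = 111.98°F.

112.0 °F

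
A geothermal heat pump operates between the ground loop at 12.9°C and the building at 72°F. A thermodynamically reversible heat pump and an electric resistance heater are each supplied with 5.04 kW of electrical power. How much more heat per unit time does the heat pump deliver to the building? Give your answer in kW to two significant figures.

150 kW

In absolute terms T_C = 286.05 K and T_H = 295.37 K, so ΔT = 9.322 K.
COP_Carnot = T_H/ΔT = 295.37/9.322 = 31.68.
The heat pump delivers Q̇_H = COP × Ẇ = 159.7 kW; the resistance heater delivers Ẇ = 5.040 kW.
Extra = (COP − 1)·Ẇ = 154.7 kW.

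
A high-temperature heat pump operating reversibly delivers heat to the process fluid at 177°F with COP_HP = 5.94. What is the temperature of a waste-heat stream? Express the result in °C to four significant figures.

21.01 °C

COP_HP = T_H/(T_H − T_C) gives T_H − T_C = T_H/COP.
With T_H = 353.71 K, T_C = 353.71 × (1 − 1/5.94) = 294.16 K.
Converting, 294.16 K = 21.01°C.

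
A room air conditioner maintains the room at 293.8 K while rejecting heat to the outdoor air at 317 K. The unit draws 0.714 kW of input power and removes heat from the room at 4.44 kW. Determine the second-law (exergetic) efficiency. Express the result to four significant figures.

0.4910

COP_actual = Q̇_C/Ẇ = 4.440/0.7140 = 6.218.
The reservoir spacing is ΔT = 317 − 293.8 = 23.20 K.
COP_Carnot = T_C/ΔT = 293.80/23.20 = 12.66.
η_II = COP_actual/COP_Carnot = 6.218/12.66 = 0.4910.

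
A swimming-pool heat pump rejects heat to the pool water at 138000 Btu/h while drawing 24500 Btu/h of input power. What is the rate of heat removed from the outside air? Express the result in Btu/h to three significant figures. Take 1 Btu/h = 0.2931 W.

114000 Btu/h

For a cyclic device the first law requires Q̇_H = Q̇_C + Ẇ.
Q̇_C = Q̇_H − Ẇ = 113500 Btu/h.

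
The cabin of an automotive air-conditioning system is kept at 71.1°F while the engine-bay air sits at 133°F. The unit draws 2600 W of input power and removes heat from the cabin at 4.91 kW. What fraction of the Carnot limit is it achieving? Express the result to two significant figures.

Converting, Q̇_C = 4.910 kW = 4910 W, so COP_actual = Q̇_C/Ẇ = 4910/2600 = 1.888.
In absolute terms T_C = 294.87 K and T_H = 329.26 K, so ΔT = 34.39 K.
COP_Carnot = T_C/ΔT = 294.87/34.39 = 8.575.
η_II = COP_actual/COP_Carnot = 1.888/8.575 = 0.2202.

0.22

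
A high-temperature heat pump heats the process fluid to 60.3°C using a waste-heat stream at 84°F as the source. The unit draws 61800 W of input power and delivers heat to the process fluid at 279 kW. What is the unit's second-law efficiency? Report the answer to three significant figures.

0.425

Converting, Q̇_H = 279.0 kW = 279000 W, so COP_actual = Q̇_H/Ẇ = 279000/61800 = 4.515.
In absolute terms T_C = 302.04 K and T_H = 333.45 K, so ΔT = 31.41 K.
COP_Carnot = T_H/ΔT = 333.45/31.41 = 10.62.
η_II = COP_actual/COP_Carnot = 4.515/10.62 = 0.4253.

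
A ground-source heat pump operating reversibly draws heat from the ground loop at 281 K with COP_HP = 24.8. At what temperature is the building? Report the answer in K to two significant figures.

COP_HP = T_H/(T_H − T_C) rearranges to T_H = COP·T_C/(COP − 1).
With T_C = 281.00 K, T_H = 24.8 × 281.00/23.80 = 292.81 K.

290 K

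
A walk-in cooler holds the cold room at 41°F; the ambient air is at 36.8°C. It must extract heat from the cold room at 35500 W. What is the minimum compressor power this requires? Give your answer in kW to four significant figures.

4.059 kW

In absolute terms T_C = 278.15 K and T_H = 309.95 K, so ΔT = 31.80 K.
COP_Carnot = T_C/ΔT = 278.15/31.80 = 8.747.
Ẇ_min = Q̇/COP_Carnot = 35500/8.747 = 4059 W = 4.059 kW.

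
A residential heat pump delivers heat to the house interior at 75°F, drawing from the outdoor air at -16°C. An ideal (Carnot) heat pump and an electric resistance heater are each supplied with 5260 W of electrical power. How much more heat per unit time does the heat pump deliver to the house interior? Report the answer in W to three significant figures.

In absolute terms T_C = 257.15 K and T_H = 297.04 K, so ΔT = 39.89 K.
COP_Carnot = T_H/ΔT = 297.04/39.89 = 7.447.
The heat pump delivers Q̇_H = COP × Ẇ = 39170 W; the resistance heater delivers Ẇ = 5260 W.
Extra = (COP − 1)·Ẇ = 33910 W.

33900 W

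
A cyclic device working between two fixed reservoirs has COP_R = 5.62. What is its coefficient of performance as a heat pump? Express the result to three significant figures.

6.62

The first law on one cycle gives Q_H = Q_C + W, so Q_H/W = Q_C/W + 1.
COP_HP = COP_R + 1 = 5.62 + 1 = 6.62.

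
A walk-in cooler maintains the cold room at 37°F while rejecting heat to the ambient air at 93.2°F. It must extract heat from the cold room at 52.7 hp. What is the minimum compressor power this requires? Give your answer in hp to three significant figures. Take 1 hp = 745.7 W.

In absolute terms T_C = 275.93 K and T_H = 307.15 K, so ΔT = 31.22 K.
COP_Carnot = T_C/ΔT = 275.93/31.22 = 8.838.
Ẇ_min = Q̇/COP_Carnot = 52.70/8.838 = 5.963 hp.

5.96 hp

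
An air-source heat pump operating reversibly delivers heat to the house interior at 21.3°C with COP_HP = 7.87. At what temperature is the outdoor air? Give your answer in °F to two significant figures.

COP_HP = T_H/(T_H − T_C) gives T_H − T_C = T_H/COP.
With T_H = 294.45 K, T_C = 294.45 × (1 − 1/7.87) = 257.04 K.
Converting, 257.04 K = 2.99°F.

3.0 °F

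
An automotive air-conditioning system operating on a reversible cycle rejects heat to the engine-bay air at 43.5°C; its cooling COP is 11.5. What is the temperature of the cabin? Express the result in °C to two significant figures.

For a Carnot refrigerator COP_R = T_C/(T_H − T_C), so T_C = COP·T_H/(1 + COP).
With T_H = 316.65 K, T_C = 11.5 × 316.65/12.50 = 291.32 K.
Converting, 291.32 K = 18.17°C.

18 °C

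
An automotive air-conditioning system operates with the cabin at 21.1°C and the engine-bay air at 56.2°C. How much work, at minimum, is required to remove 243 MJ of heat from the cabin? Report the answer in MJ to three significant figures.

In absolute terms T_C = 294.25 K and T_H = 329.35 K, so ΔT = 35.10 K.
The reversible limit is COP_R = T_C/ΔT = 8.383, so W_min = Q_C/COP = Q_C·ΔT/T_C.
W_min = 243.0 × 35.10/294.25 = 28.99 MJ.

29.0 MJ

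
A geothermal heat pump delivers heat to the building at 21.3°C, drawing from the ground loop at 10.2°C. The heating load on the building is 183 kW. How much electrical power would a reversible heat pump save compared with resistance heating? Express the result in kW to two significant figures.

In absolute terms T_C = 283.35 K and T_H = 294.45 K, so ΔT = 11.10 K.
COP_Carnot = T_H/ΔT = 294.45/11.10 = 26.53.
Resistance heating needs Ẇ_res = Q̇_H = 183.0 kW; the reversible heat pump needs only Ẇ_hp = Q̇_H/COP = 6.899 kW.
Saving = 183.0 − 6.899 = 176.1 kW.

180 kW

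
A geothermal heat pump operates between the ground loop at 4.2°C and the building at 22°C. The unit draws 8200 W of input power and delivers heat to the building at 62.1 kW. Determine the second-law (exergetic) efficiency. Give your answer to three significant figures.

0.457

Converting, Q̇_H = 62.10 kW = 62100 W, so COP_actual = Q̇_H/Ẇ = 62100/8200 = 7.573.
In absolute terms T_C = 277.35 K and T_H = 295.15 K, so ΔT = 17.80 K.
COP_Carnot = T_H/ΔT = 295.15/17.80 = 16.58.
η_II = COP_actual/COP_Carnot = 7.573/16.58 = 0.4567.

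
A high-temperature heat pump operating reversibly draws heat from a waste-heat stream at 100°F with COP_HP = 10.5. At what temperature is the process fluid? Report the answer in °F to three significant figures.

COP_HP = T_H/(T_H − T_C) rearranges to T_H = COP·T_C/(COP − 1).
With T_C = 310.93 K, T_H = 10.5 × 310.93/9.500 = 343.66 K.
Converting, 343.66 K = 158.91°F.

159 °F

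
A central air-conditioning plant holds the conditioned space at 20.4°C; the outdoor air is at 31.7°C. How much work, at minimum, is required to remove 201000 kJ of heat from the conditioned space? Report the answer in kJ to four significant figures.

In absolute terms T_C = 293.55 K and T_H = 304.85 K, so ΔT = 11.30 K.
The reversible limit is COP_R = T_C/ΔT = 25.98, so W_min = Q_C/COP = Q_C·ΔT/T_C.
W_min = 201000 × 11.30/293.55 = 7737 kJ.

7737 kJ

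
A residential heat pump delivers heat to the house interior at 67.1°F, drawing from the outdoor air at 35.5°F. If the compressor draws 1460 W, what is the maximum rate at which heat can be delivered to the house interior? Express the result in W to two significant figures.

In absolute terms T_C = 275.09 K and T_H = 292.65 K, so ΔT = 17.56 K.
COP_Carnot = T_H/ΔT = 292.65/17.56 = 16.67.
Q̇_max = COP_Carnot × Ẇ = 16.67 × 1460 W = 24340 W.

24000 W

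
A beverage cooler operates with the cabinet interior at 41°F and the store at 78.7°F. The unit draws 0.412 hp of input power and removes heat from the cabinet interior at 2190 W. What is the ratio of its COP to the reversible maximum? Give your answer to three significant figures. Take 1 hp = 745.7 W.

Converting, Q̇_C = 2190 W = 2.937 hp, so COP_actual = Q̇_C/Ẇ = 2.937/0.4120 = 7.128.
In absolute terms T_C = 278.15 K and T_H = 299.09 K, so ΔT = 20.94 K.
COP_Carnot = T_C/ΔT = 278.15/20.94 = 13.28.
η_II = COP_actual/COP_Carnot = 7.128/13.28 = 0.5368.

0.537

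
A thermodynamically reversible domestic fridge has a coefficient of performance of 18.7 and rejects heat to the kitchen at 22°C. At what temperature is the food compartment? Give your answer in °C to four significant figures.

7.018 °C

For a Carnot refrigerator COP_R = T_C/(T_H − T_C), so T_C = COP·T_H/(1 + COP).
With T_H = 295.15 K, T_C = 18.7 × 295.15/19.70 = 280.17 K.
Converting, 280.17 K = 7.02°C.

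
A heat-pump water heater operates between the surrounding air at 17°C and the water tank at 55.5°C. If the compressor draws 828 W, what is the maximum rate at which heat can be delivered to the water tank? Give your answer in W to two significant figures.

7100 W

In absolute terms T_C = 290.15 K and T_H = 328.65 K, so ΔT = 38.50 K.
COP_Carnot = T_H/ΔT = 328.65/38.50 = 8.536.
Q̇_max = COP_Carnot × Ẇ = 8.536 × 828.0 W = 7068 W.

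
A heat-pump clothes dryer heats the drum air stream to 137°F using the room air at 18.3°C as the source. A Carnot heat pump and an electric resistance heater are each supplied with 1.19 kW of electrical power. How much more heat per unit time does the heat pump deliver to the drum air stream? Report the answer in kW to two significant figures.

8.7 kW

In absolute terms T_C = 291.45 K and T_H = 331.48 K, so ΔT = 40.03 K.
COP_Carnot = T_H/ΔT = 331.48/40.03 = 8.280.
The heat pump delivers Q̇_H = COP × Ẇ = 9.853 kW; the resistance heater delivers Ẇ = 1.190 kW.
Extra = (COP − 1)·Ẇ = 8.663 kW.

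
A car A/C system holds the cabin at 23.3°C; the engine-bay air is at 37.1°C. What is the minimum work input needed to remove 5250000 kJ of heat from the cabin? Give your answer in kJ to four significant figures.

244400 kJ

In absolute terms T_C = 296.45 K and T_H = 310.25 K, so ΔT = 13.80 K.
The reversible limit is COP_R = T_C/ΔT = 21.48, so W_min = Q_C/COP = Q_C·ΔT/T_C.
W_min = 5250000 × 13.80/296.45 = 244400 kJ.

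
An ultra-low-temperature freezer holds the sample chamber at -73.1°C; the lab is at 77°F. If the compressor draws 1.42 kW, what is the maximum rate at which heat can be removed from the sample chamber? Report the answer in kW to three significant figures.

2.90 kW

In absolute terms T_C = 200.05 K and T_H = 298.15 K, so ΔT = 98.10 K.
COP_Carnot = T_C/ΔT = 200.05/98.10 = 2.039.
Q̇_max = COP_Carnot × Ẇ = 2.039 × 1.420 kW = 2.896 kW.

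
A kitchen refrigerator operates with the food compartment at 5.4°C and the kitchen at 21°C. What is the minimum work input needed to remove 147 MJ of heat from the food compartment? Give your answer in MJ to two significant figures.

In absolute terms T_C = 278.55 K and T_H = 294.15 K, so ΔT = 15.60 K.
The reversible limit is COP_R = T_C/ΔT = 17.86, so W_min = Q_C/COP = Q_C·ΔT/T_C.
W_min = 147.0 × 15.60/278.55 = 8.233 MJ.

8.2 MJ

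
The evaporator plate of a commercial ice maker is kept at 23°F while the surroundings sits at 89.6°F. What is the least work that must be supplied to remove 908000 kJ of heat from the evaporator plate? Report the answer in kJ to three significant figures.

In absolute terms T_C = 268.15 K and T_H = 305.15 K, so ΔT = 37.00 K.
The reversible limit is COP_R = T_C/ΔT = 7.247, so W_min = Q_C/COP = Q_C·ΔT/T_C.
W_min = 908000 × 37.00/268.15 = 125300 kJ.

125000 kJ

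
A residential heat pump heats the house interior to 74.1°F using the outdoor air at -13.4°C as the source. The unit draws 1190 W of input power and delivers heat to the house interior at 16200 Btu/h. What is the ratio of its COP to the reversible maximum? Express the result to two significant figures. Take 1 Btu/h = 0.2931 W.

Converting, Q̇_H = 16200 Btu/h = 4748 W, so COP_actual = Q̇_H/Ẇ = 4748/1190 = 3.990.
In absolute terms T_C = 259.75 K and T_H = 296.54 K, so ΔT = 36.79 K.
COP_Carnot = T_H/ΔT = 296.54/36.79 = 8.061.
η_II = COP_actual/COP_Carnot = 3.990/8.061 = 0.4950.

0.50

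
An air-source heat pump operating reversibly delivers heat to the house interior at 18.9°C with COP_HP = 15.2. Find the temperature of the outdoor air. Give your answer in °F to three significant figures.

31.4 °F

COP_HP = T_H/(T_H − T_C) gives T_H − T_C = T_H/COP.
With T_H = 292.05 K, T_C = 292.05 × (1 − 1/15.2) = 272.84 K.
Converting, 272.84 K = 31.44°F.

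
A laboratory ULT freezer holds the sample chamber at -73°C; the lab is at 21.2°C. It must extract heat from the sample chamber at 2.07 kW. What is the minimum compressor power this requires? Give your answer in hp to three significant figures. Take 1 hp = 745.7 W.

1.31 hp

In absolute terms T_C = 200.15 K and T_H = 294.35 K, so ΔT = 94.20 K.
COP_Carnot = T_C/ΔT = 200.15/94.20 = 2.125.
Ẇ_min = Q̇/COP_Carnot = 2.070/2.125 = 0.9742 kW = 1.306 hp.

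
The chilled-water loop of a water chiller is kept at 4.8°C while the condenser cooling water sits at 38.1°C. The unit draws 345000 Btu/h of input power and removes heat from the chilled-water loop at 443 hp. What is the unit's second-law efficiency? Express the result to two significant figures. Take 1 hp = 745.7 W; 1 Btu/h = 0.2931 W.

0.39

Converting, Q̇_C = 443.0 hp = 1127000 Btu/h, so COP_actual = Q̇_C/Ẇ = 1127000/345000 = 3.267.
In absolute terms T_C = 277.95 K and T_H = 311.25 K, so ΔT = 33.30 K.
COP_Carnot = T_C/ΔT = 277.95/33.30 = 8.347.
η_II = COP_actual/COP_Carnot = 3.267/8.347 = 0.3914.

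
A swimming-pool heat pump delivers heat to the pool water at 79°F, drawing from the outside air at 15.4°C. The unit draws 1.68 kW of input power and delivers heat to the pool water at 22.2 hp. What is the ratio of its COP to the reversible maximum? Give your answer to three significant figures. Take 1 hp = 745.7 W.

0.353

Converting, Q̇_H = 22.20 hp = 16.55 kW, so COP_actual = Q̇_H/Ẇ = 16.55/1.680 = 9.854.
In absolute terms T_C = 288.55 K and T_H = 299.26 K, so ΔT = 10.71 K.
COP_Carnot = T_H/ΔT = 299.26/10.71 = 27.94.
η_II = COP_actual/COP_Carnot = 9.854/27.94 = 0.3527.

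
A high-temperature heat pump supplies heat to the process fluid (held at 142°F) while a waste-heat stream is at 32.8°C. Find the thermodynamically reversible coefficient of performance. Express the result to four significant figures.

11.81

In absolute terms T_C = 305.95 K and T_H = 334.26 K, so ΔT = 28.31 K.
For a reversible cycle, COP_Carnot = T_H/ΔT = 334.26/28.31 = 11.81.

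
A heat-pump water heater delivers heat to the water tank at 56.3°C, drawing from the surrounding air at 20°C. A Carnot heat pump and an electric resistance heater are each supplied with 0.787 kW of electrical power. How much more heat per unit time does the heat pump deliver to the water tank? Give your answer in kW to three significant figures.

6.36 kW

In absolute terms T_C = 293.15 K and T_H = 329.45 K, so ΔT = 36.30 K.
COP_Carnot = T_H/ΔT = 329.45/36.30 = 9.076.
The heat pump delivers Q̇_H = COP × Ẇ = 7.143 kW; the resistance heater delivers Ẇ = 0.7870 kW.
Extra = (COP − 1)·Ẇ = 6.356 kW.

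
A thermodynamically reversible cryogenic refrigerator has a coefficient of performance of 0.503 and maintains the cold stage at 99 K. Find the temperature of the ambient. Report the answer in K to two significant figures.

300 K

COP_R = T_C/(T_H − T_C) gives T_H − T_C = T_C/COP.
With T_C = 99.00 K, T_H = 99.00 × (1 + 1/0.503) = 295.82 K.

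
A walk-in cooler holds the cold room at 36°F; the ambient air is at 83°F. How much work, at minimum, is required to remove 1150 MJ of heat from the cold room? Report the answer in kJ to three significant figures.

109000 kJ

In absolute terms T_C = 275.37 K and T_H = 301.48 K, so ΔT = 26.11 K.
The reversible limit is COP_R = T_C/ΔT = 10.55, so W_min = Q_C/COP = Q_C·ΔT/T_C.
W_min = 1150 × 26.11/275.37 = 109.0 MJ = 109000 kJ.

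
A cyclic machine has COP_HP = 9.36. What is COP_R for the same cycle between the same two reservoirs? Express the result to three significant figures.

8.36

Since Q_H = Q_C + W for any cycle, COP_R = Q_C/W = Q_H/W − 1.
COP_R = 9.36 − 1 = 8.36.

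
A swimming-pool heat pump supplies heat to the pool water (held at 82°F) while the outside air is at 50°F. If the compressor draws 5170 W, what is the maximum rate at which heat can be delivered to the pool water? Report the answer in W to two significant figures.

In absolute terms T_C = 283.15 K and T_H = 300.93 K, so ΔT = 17.78 K.
COP_Carnot = T_H/ΔT = 300.93/17.78 = 16.93.
Q̇_max = COP_Carnot × Ẇ = 16.93 × 5170 W = 87510 W.

88000 W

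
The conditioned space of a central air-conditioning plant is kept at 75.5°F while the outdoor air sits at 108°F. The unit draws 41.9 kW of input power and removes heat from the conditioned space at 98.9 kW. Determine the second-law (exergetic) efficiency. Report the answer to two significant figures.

0.14

COP_actual = Q̇_C/Ẇ = 98.90/41.90 = 2.360.
In absolute terms T_C = 297.32 K and T_H = 315.37 K, so ΔT = 18.06 K.
COP_Carnot = T_C/ΔT = 297.32/18.06 = 16.47.
η_II = COP_actual/COP_Carnot = 2.360/16.47 = 0.1433.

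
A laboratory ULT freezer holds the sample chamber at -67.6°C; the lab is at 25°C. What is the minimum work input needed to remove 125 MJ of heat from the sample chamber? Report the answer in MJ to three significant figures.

In absolute terms T_C = 205.55 K and T_H = 298.15 K, so ΔT = 92.60 K.
The reversible limit is COP_R = T_C/ΔT = 2.220, so W_min = Q_C/COP = Q_C·ΔT/T_C.
W_min = 125.0 × 92.60/205.55 = 56.31 MJ.

56.3 MJ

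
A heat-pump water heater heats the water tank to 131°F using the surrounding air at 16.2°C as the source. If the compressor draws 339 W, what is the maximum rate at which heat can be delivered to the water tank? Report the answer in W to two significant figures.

In absolute terms T_C = 289.35 K and T_H = 328.15 K, so ΔT = 38.80 K.
COP_Carnot = T_H/ΔT = 328.15/38.80 = 8.457.
Q̇_max = COP_Carnot × Ẇ = 8.457 × 339.0 W = 2867 W.

2900 W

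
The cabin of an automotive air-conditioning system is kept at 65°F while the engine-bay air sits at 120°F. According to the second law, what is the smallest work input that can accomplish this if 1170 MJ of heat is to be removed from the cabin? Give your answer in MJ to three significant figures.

In absolute terms T_C = 291.48 K and T_H = 322.04 K, so ΔT = 30.56 K.
The reversible limit is COP_R = T_C/ΔT = 9.539, so W_min = Q_C/COP = Q_C·ΔT/T_C.
W_min = 1170 × 30.56/291.48 = 122.6 MJ.

123 MJ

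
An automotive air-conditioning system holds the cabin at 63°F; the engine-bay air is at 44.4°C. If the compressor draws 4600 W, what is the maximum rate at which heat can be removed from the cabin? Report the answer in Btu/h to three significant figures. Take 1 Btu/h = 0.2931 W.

In absolute terms T_C = 290.37 K and T_H = 317.55 K, so ΔT = 27.18 K.
COP_Carnot = T_C/ΔT = 290.37/27.18 = 10.68.
Q̇_max = COP_Carnot × Ẇ = 10.68 × 4600 W = 49150 W = 167700 Btu/h.

168000 Btu/h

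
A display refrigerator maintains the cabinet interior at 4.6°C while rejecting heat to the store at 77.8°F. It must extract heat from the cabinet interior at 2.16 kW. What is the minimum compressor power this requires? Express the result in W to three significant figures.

In absolute terms T_C = 277.75 K and T_H = 298.59 K, so ΔT = 20.84 K.
COP_Carnot = T_C/ΔT = 277.75/20.84 = 13.32.
Ẇ_min = Q̇/COP_Carnot = 2.160/13.32 = 0.1621 kW = 162.1 W.

162 W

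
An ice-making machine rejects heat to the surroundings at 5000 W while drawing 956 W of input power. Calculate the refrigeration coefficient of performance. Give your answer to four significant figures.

The first law gives Q̇_H = Q̇_C + Ẇ, so the three rates are Q̇_C = 4044, Q̇_H = 5000, Ẇ = 956.0 W.
COP_R = Q̇_C/Ẇ = 4044/956.0 = 4.230.

4.230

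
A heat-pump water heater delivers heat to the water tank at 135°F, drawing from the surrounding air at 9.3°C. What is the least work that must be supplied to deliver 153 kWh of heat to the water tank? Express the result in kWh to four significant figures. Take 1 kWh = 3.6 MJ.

22.19 kWh

In absolute terms T_C = 282.45 K and T_H = 330.37 K, so ΔT = 47.92 K.
The reversible limit is COP_HP = T_H/ΔT = 6.894, so W_min = Q_H/COP = Q_H·ΔT/T_H.
W_min = 153.0 × 47.92/330.37 = 22.19 kWh.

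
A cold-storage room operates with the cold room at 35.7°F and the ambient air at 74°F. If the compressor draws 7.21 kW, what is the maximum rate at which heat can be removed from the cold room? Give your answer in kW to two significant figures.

93 kW

In absolute terms T_C = 275.21 K and T_H = 296.48 K, so ΔT = 21.28 K.
COP_Carnot = T_C/ΔT = 275.21/21.28 = 12.93.
Q̇_max = COP_Carnot × Ẇ = 12.93 × 7.210 kW = 93.25 kW.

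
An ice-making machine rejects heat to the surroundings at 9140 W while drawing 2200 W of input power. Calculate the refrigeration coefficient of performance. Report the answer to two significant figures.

3.2

The first law gives Q̇_H = Q̇_C + Ẇ, so the three rates are Q̇_C = 6940, Q̇_H = 9140, Ẇ = 2200 W.
COP_R = Q̇_C/Ẇ = 6940/2200 = 3.155.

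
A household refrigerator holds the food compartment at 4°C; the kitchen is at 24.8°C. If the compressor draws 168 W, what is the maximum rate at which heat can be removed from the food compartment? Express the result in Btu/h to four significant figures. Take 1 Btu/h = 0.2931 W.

In absolute terms T_C = 277.15 K and T_H = 297.95 K, so ΔT = 20.80 K.
COP_Carnot = T_C/ΔT = 277.15/20.80 = 13.32.
Q̇_max = COP_Carnot × Ẇ = 13.32 × 168.0 W = 2239 W = 7637 Btu/h.

7637 Btu/h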